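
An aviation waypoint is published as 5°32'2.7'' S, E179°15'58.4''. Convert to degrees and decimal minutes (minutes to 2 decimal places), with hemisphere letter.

5° 32.05′ S, 179° 15.97′ E

φ: 32 + 2.7/60 = 32.0450′
Longitude: seconds/60 = 0.97333; minutes = 15 + 0.97333 = 15.9733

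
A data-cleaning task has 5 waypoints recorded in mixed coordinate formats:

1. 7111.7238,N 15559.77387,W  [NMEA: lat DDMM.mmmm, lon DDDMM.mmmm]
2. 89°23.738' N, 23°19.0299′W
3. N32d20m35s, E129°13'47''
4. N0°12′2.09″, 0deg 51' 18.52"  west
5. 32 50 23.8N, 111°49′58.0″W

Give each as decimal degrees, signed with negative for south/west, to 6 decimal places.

Point 1:
  Lat: split at 2 digits → 71° and 11.7238′; 71 + 11.7238/60 = 71.1953967
  N ⇒ keep positive
  Lon: split at 3 digits → 155° and 59.77387′; 155 + 59.77387/60 = 155.9962312
  W ⇒ negate
Point 2:
  φ: 89 + 23.738/60 = 89.3956333
  N ⇒ keep positive
  Longitude: 23 + 19.0299/60 = 23.3171650
  hemisphere W, so the sign is −
Point 3:
  Lat: 32 + 20/60 + 35/3600 = 32.3430556
  N → positive
  Longitude: 129 + 13/60 + 47/3600 = 129.2297222
  E → positive
Point 4:
  Latitude: 0° + 12/60 + 2.09/3600 = 0 + 0.200000 + 0.000581 = 0.2005806
  N → positive
  λ: 0° + 51/60 + 18.52/3600 = 0 + 0.850000 + 0.005144 = 0.8551444
  hemisphere W, so the sign is −
Point 5:
  Latitude: 32° + 50/60 + 23.8/3600 = 32 + 0.833333 + 0.006611 = 32.8399444
  N → positive
  Longitude: 111° + 49/60 + 58/3600 = 111 + 0.816667 + 0.016111 = 111.8327778
  W ⇒ negate

1. 71.195397, -155.996231
2. 89.395633, -23.317165
3. 32.343056, 129.229722
4. 0.200581, -0.855144
5. 32.839944, -111.832778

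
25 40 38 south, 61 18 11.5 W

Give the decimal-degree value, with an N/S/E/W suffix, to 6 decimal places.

25.677222° S, 61.303194° W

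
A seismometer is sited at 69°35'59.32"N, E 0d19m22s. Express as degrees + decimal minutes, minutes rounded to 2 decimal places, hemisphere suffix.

69° 35.99′ N, 0° 19.37′ E

Latitude: seconds/60 = 0.98867; minutes = 35 + 0.98867 = 35.9887
Longitude: seconds/60 = 0.36667; minutes = 19 + 0.36667 = 19.3667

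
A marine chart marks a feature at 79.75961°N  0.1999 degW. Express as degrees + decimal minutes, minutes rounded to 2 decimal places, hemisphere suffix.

Lat: fractional part 0.759610 → 45.5766 minutes
Lon: fractional part 0.199900 → 11.9940 minutes

79° 45.58′ N, 0° 11.99′ W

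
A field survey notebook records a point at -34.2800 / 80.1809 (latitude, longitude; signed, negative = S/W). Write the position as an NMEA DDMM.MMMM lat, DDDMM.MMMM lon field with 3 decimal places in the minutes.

3416.800,S / 08010.854,E

Latitude is negative → S; |value| = 34.280000
Latitude: minutes = (34.280000 − 34) × 60 = 16.80000
Lon: fractional part 0.180900 → 10.85400 minutes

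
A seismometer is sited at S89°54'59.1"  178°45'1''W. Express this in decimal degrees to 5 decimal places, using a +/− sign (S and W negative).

-89.91642, -178.75028

Latitude: 89 + 54/60 + 59.1/3600 = 89.916417
S ⇒ negate
Longitude: 178° + 45/60 + 1/3600 = 178 + 0.750000 + 0.000278 = 178.750278
W ⇒ negate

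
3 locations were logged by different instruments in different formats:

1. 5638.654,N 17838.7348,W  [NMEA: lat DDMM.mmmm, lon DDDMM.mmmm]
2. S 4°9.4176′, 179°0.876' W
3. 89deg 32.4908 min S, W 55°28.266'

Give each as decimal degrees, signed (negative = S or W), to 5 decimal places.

Point 1:
  φ: split at 2 digits → 56° and 38.654′; 56 + 38.654/60 = 56.644233
  N ⇒ keep positive
  Longitude: split at 3 digits → 178° and 38.7348′; 178 + 38.7348/60 = 178.645580
  hemisphere W, so the sign is −
Point 2:
  Lat: 9.4176′ = 0.156960°; total 4.156960
  S → negative
  Longitude: 0.876′ = 0.014600°; total 179.014600
  W → negative
Point 3:
  φ: 32.4908′ = 0.541513°; total 89.541513
  S → negative
  Lon: 28.266′ = 0.471100°; total 55.471100
  hemisphere W, so the sign is −

1. 56.64423, -178.64558
2. -4.15696, -179.01460
3. -89.54151, -55.47110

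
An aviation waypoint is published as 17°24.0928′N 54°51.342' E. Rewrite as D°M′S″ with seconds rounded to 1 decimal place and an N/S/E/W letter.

17°24′5.6″ N, 54°51′20.5″ E

Latitude: fractional minutes 0.09280 × 60 = 5.568″
Longitude: fractional minutes 0.34200 × 60 = 20.520″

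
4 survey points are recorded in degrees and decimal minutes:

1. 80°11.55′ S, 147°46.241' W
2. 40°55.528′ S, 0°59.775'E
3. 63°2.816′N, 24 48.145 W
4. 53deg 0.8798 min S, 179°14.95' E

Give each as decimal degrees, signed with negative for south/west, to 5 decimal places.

Point 1:
  φ: 11.55′ = 0.192500°; total 80.192500
  hemisphere S, so the sign is −
  Lon: 46.241′ = 0.770683°; total 147.770683
  W ⇒ negate
Point 2:
  Latitude: 55.528′ = 0.925467°; total 40.925467
  S ⇒ negate
  Longitude: 59.775′ = 0.996250°; total 0.996250
  E → positive
Point 3:
  Lat: 2.816′ = 0.046933°; total 63.046933
  N ⇒ keep positive
  Lon: 24 + 48.145/60 = 24.802417
  hemisphere W, so the sign is −
Point 4:
  Lat: 53 + 0.8798/60 = 53.014663
  hemisphere S, so the sign is −
  Longitude: 14.95′ = 0.249167°; total 179.249167
  E ⇒ keep positive

1. -80.19250, -147.77068
2. -40.92547, 0.99625
3. 63.04693, -24.80242
4. -53.01466, 179.24917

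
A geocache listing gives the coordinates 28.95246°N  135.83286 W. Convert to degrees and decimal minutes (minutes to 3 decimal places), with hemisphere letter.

28° 57.148′ N, 135° 49.972′ W

φ: minutes = (28.952460 − 28) × 60 = 57.14760
Lon: minutes = (135.832860 − 135) × 60 = 49.97160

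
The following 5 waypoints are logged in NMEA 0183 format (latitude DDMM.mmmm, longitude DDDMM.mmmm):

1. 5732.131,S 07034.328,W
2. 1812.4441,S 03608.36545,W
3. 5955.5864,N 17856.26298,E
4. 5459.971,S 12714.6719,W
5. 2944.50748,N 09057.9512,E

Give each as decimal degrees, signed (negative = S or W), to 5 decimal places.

Point 1:
  φ: split at 2 digits → 57° and 32.131′; 57 + 32.131/60 = 57.535517
  S → negative
  λ: split at 3 digits → 070° and 34.328′; 70 + 34.328/60 = 70.572133
  W → negative
Point 2:
  Latitude: degrees = first 2 digits = 18, minutes = 12.4441; 18 + 12.4441/60 = 18.207402
  hemisphere S, so the sign is −
  λ: split at 3 digits → 036° and 8.36545′; 36 + 8.36545/60 = 36.139424
  W → negative
Point 3:
  φ: split at 2 digits → 59° and 55.5864′; 59 + 55.5864/60 = 59.926440
  N ⇒ keep positive
  λ: degrees = first 3 digits = 178, minutes = 56.26298; 178 + 56.26298/60 = 178.937716
  E → positive
Point 4:
  Latitude: degrees = first 2 digits = 54, minutes = 59.971; 54 + 59.971/60 = 54.999517
  S → negative
  Lon: degrees = first 3 digits = 127, minutes = 14.6719; 127 + 14.6719/60 = 127.244532
  W → negative
Point 5:
  Latitude: split at 2 digits → 29° and 44.50748′; 29 + 44.50748/60 = 29.741791
  N → positive
  Lon: degrees = first 3 digits = 90, minutes = 57.9512; 90 + 57.9512/60 = 90.965853
  E → positive

1. -57.53552, -70.57213
2. -18.20740, -36.13942
3. 59.92644, 178.93772
4. -54.99952, -127.24453
5. 29.74179, 90.96585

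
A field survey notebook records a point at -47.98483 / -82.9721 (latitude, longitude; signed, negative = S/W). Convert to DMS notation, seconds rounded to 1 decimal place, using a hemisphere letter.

47°59′5.4″ S, 82°58′19.6″ W

Latitude is negative → S; |value| = 47.984830
Lat: 0.984830 × 60 = 59.08980′ → 59′, remainder × 60 = 5.388″
Longitude is negative → W; |value| = 82.972100
λ: 0.972100 × 60 = 58.32600′ → 58′, remainder × 60 = 19.560″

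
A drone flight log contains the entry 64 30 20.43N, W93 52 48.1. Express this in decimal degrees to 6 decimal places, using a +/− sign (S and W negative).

64.505675, -93.880028

Lat: 64 + 30/60 + 20.43/3600 = 64.5056750
N → positive
λ: 93° + 52/60 + 48.1/3600 = 93 + 0.866667 + 0.013361 = 93.8800278
W → negative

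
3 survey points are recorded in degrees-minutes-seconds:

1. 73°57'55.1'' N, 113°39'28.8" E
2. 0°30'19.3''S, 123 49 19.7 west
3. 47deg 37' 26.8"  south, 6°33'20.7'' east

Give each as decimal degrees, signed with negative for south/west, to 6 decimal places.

Point 1:
  Lat: 73 + 57/60 + 55.1/3600 = 73.9653056
  N ⇒ keep positive
  Lon: 113 + 39/60 + 28.8/3600 = 113.6580000
  E → positive
Point 2:
  φ: 30′ + 19.3″ = 30.32167′; 0 + 30.32167/60 = 0.5053611
  S → negative
  Longitude: 49′ + 19.7″ = 49.32833′; 123 + 49.32833/60 = 123.8221389
  W ⇒ negate
Point 3:
  φ: 37′ + 26.8″ = 37.44667′; 47 + 37.44667/60 = 47.6241111
  S → negative
  Lon: 6° + 33/60 + 20.7/3600 = 6 + 0.550000 + 0.005750 = 6.5557500
  E → positive

1. 73.965306, 113.658000
2. -0.505361, -123.822139
3. -47.624111, 6.555750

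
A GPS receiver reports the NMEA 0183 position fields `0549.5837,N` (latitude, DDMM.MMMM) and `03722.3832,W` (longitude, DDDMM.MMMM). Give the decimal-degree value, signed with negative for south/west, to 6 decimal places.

5.826395, -37.373053

Lat: degrees = first 2 digits = 5, minutes = 49.5837; 5 + 49.5837/60 = 5.8263950
N ⇒ keep positive
Longitude: degrees = first 3 digits = 37, minutes = 22.3832; 37 + 22.3832/60 = 37.3730533
hemisphere W, so the sign is −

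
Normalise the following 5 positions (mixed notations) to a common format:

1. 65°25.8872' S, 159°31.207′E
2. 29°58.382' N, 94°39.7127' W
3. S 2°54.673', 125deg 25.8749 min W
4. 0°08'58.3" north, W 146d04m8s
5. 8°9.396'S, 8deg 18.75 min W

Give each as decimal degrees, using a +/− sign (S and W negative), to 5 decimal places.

1. -65.43145, 159.52012
2. 29.97303, -94.66188
3. -2.91122, -125.43125
4. 0.14953, -146.06889
5. -8.15660, -8.31250

Point 1:
  φ: 65 + 25.8872/60 = 65.431453
  S → negative
  λ: 159 + 31.207/60 = 159.520117
  E ⇒ keep positive
Point 2:
  φ: 58.382′ = 0.973033°; total 29.973033
  N ⇒ keep positive
  λ: 39.7127′ = 0.661878°; total 94.661878
  hemisphere W, so the sign is −
Point 3:
  φ: 2 + 54.673/60 = 2.911217
  S → negative
  Longitude: 125 + 25.8749/60 = 125.431248
  W ⇒ negate
Point 4:
  Lat: 0° + 8/60 + 58.3/3600 = 0 + 0.133333 + 0.016194 = 0.149528
  N → positive
  Lon: 146 + 4/60 + 8/3600 = 146.068889
  W → negative
Point 5:
  Lat: 8 + 9.396/60 = 8.156600
  S → negative
  λ: 18.75′ = 0.312500°; total 8.312500
  hemisphere W, so the sign is −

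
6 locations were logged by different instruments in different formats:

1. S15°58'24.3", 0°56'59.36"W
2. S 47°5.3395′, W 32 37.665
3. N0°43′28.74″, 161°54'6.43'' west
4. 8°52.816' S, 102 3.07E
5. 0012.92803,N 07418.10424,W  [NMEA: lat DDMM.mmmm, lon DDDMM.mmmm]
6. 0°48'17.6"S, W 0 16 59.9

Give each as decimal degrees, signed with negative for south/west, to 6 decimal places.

1. -15.973417, -0.949822
2. -47.088992, -32.627750
3. 0.724650, -161.901786
4. -8.880267, 102.051167
5. 0.215467, -74.301737
6. -0.804889, -0.283306

Point 1:
  φ: 58′ + 24.3″ = 58.40500′; 15 + 58.40500/60 = 15.9734167
  hemisphere S, so the sign is −
  Lon: 0° + 56/60 + 59.36/3600 = 0 + 0.933333 + 0.016489 = 0.9498222
  hemisphere W, so the sign is −
Point 2:
  Lat: 47 + 5.3395/60 = 47.0889917
  S → negative
  Longitude: 37.665′ = 0.627750°; total 32.6277500
  W ⇒ negate
Point 3:
  Lat: 0 + 43/60 + 28.74/3600 = 0.7246500
  N → positive
  Lon: 161° + 54/60 + 6.43/3600 = 161 + 0.900000 + 0.001786 = 161.9017861
  hemisphere W, so the sign is −
Point 4:
  Lat: 8 + 52.816/60 = 8.8802667
  hemisphere S, so the sign is −
  Lon: 102 + 3.07/60 = 102.0511667
  E → positive
Point 5:
  Latitude: split at 2 digits → 00° and 12.92803′; 0 + 12.92803/60 = 0.2154672
  N → positive
  Lon: degrees = first 3 digits = 74, minutes = 18.10424; 74 + 18.10424/60 = 74.3017373
  W ⇒ negate
Point 6:
  φ: 0° + 48/60 + 17.6/3600 = 0 + 0.800000 + 0.004889 = 0.8048889
  hemisphere S, so the sign is −
  Longitude: 0° + 16/60 + 59.9/3600 = 0 + 0.266667 + 0.016639 = 0.2833056
  W → negative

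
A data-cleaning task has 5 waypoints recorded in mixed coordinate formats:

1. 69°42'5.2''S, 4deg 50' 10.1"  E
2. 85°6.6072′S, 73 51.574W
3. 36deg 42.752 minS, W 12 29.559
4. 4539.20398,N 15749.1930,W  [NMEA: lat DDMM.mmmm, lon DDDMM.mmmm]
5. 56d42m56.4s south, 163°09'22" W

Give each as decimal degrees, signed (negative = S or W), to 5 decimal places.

1. -69.70144, 4.83614
2. -85.11012, -73.85957
3. -36.71253, -12.49265
4. 45.65340, -157.81988
5. -56.71567, -163.15611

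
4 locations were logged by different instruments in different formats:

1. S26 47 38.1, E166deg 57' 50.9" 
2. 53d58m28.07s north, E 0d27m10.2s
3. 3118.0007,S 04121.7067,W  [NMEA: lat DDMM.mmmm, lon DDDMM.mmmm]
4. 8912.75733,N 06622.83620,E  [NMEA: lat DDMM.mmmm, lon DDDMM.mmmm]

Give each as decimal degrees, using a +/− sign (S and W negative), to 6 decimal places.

Point 1:
  φ: 26° + 47/60 + 38.1/3600 = 26 + 0.783333 + 0.010583 = 26.7939167
  hemisphere S, so the sign is −
  λ: 166 + 57/60 + 50.9/3600 = 166.9641389
  E ⇒ keep positive
Point 2:
  φ: 53° + 58/60 + 28.07/3600 = 53 + 0.966667 + 0.007797 = 53.9744639
  N → positive
  Lon: 27′ + 10.2″ = 27.17000′; 0 + 27.17000/60 = 0.4528333
  E ⇒ keep positive
Point 3:
  Lat: split at 2 digits → 31° and 18.0007′; 31 + 18.0007/60 = 31.3000117
  hemisphere S, so the sign is −
  λ: degrees = first 3 digits = 41, minutes = 21.7067; 41 + 21.7067/60 = 41.3617783
  W → negative
Point 4:
  φ: degrees = first 2 digits = 89, minutes = 12.75733; 89 + 12.75733/60 = 89.2126222
  N ⇒ keep positive
  Lon: degrees = first 3 digits = 66, minutes = 22.8362; 66 + 22.8362/60 = 66.3806033
  E ⇒ keep positive

1. -26.793917, 166.964139
2. 53.974464, 0.452833
3. -31.300012, -41.361778
4. 89.212622, 66.380603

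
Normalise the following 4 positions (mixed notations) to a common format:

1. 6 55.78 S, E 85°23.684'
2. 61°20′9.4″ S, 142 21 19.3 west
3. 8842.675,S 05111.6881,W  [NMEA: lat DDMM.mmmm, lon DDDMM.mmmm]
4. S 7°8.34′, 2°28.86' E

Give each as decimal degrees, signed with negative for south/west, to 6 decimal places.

Point 1:
  Lat: 55.78′ = 0.929667°; total 6.9296667
  S ⇒ negate
  λ: 23.684′ = 0.394733°; total 85.3947333
  E → positive
Point 2:
  φ: 61 + 20/60 + 9.4/3600 = 61.3359444
  S → negative
  Longitude: 142 + 21/60 + 19.3/3600 = 142.3553611
  W → negative
Point 3:
  φ: split at 2 digits → 88° and 42.675′; 88 + 42.675/60 = 88.7112500
  S → negative
  Lon: degrees = first 3 digits = 51, minutes = 11.6881; 51 + 11.6881/60 = 51.1948017
  W → negative
Point 4:
  Latitude: 8.34′ = 0.139000°; total 7.1390000
  S → negative
  Longitude: 28.86′ = 0.481000°; total 2.4810000
  E ⇒ keep positive

1. -6.929667, 85.394733
2. -61.335944, -142.355361
3. -88.711250, -51.194802
4. -7.139000, 2.481000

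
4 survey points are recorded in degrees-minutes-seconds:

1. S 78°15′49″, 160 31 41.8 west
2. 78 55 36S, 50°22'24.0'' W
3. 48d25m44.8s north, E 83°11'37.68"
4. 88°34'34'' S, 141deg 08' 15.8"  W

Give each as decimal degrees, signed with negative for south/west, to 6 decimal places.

Point 1:
  Latitude: 78° + 15/60 + 49/3600 = 78 + 0.250000 + 0.013611 = 78.2636111
  S ⇒ negate
  Longitude: 31′ + 41.8″ = 31.69667′; 160 + 31.69667/60 = 160.5282778
  W ⇒ negate
Point 2:
  Latitude: 78 + 55/60 + 36/3600 = 78.9266667
  S → negative
  λ: 22′ + 24″ = 22.40000′; 50 + 22.40000/60 = 50.3733333
  W → negative
Point 3:
  φ: 48 + 25/60 + 44.8/3600 = 48.4291111
  N → positive
  Lon: 11′ + 37.68″ = 11.62800′; 83 + 11.62800/60 = 83.1938000
  E → positive
Point 4:
  Lat: 88° + 34/60 + 34/3600 = 88 + 0.566667 + 0.009444 = 88.5761111
  S → negative
  Lon: 141° + 8/60 + 15.8/3600 = 141 + 0.133333 + 0.004389 = 141.1377222
  hemisphere W, so the sign is −

1. -78.263611, -160.528278
2. -78.926667, -50.373333
3. 48.429111, 83.193800
4. -88.576111, -141.137722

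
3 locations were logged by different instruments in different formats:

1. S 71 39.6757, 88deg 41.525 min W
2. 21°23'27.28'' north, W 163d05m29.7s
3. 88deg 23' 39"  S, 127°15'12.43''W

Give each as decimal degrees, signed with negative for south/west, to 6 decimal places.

1. -71.661262, -88.692083
2. 21.390911, -163.091583
3. -88.394167, -127.253453

Point 1:
  Lat: 71 + 39.6757/60 = 71.6612617
  S → negative
  Lon: 41.525′ = 0.692083°; total 88.6920833
  W → negative
Point 2:
  Lat: 21° + 23/60 + 27.28/3600 = 21 + 0.383333 + 0.007578 = 21.3909111
  N → positive
  λ: 5′ + 29.7″ = 5.49500′; 163 + 5.49500/60 = 163.0915833
  W ⇒ negate
Point 3:
  Lat: 88° + 23/60 + 39/3600 = 88 + 0.383333 + 0.010833 = 88.3941667
  hemisphere S, so the sign is −
  λ: 15′ + 12.43″ = 15.20717′; 127 + 15.20717/60 = 127.2534528
  hemisphere W, so the sign is −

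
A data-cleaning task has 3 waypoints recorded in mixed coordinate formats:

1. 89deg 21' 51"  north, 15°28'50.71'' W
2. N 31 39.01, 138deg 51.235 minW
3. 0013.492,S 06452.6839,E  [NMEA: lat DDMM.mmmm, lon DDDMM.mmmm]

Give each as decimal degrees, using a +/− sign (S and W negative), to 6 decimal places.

1. 89.364167, -15.480753
2. 31.650167, -138.853917
3. -0.224867, 64.878065

Point 1:
  Latitude: 89° + 21/60 + 51/3600 = 89 + 0.350000 + 0.014167 = 89.3641667
  N → positive
  Lon: 15 + 28/60 + 50.71/3600 = 15.4807528
  hemisphere W, so the sign is −
Point 2:
  Lat: 39.01′ = 0.650167°; total 31.6501667
  N → positive
  Lon: 138 + 51.235/60 = 138.8539167
  hemisphere W, so the sign is −
Point 3:
  Lat: degrees = first 2 digits = 0, minutes = 13.492; 0 + 13.492/60 = 0.2248667
  hemisphere S, so the sign is −
  Lon: split at 3 digits → 064° and 52.6839′; 64 + 52.6839/60 = 64.8780650
  E → positive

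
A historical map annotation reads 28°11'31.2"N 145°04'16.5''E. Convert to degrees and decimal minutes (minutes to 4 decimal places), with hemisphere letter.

28° 11.5200′ N, 145° 4.2750′ E

Latitude: 11 + 31.2/60 = 11.520000′
λ: seconds/60 = 0.27500; minutes = 4 + 0.27500 = 4.275000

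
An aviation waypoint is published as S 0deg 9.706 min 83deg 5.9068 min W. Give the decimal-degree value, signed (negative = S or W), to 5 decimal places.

Latitude: 9.706′ = 0.161767°; total 0.161767
hemisphere S, so the sign is −
Longitude: 5.9068′ = 0.098447°; total 83.098447
W → negative

-0.16177, -83.09845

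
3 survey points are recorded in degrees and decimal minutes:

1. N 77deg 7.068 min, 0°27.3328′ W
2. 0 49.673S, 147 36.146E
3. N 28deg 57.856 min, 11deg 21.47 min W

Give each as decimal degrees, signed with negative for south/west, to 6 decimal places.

Point 1:
  φ: 77 + 7.068/60 = 77.1178000
  N → positive
  λ: 0 + 27.3328/60 = 0.4555467
  W ⇒ negate
Point 2:
  Lat: 49.673′ = 0.827883°; total 0.8278833
  S → negative
  λ: 36.146′ = 0.602433°; total 147.6024333
  E → positive
Point 3:
  φ: 28 + 57.856/60 = 28.9642667
  N → positive
  Lon: 11 + 21.47/60 = 11.3578333
  W ⇒ negate

1. 77.117800, -0.455547
2. -0.827883, 147.602433
3. 28.964267, -11.357833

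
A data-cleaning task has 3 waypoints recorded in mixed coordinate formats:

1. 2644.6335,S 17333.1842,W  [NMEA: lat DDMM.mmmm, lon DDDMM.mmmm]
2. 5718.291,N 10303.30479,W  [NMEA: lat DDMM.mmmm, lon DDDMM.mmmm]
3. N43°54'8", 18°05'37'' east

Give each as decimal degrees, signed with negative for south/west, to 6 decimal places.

Point 1:
  φ: split at 2 digits → 26° and 44.6335′; 26 + 44.6335/60 = 26.7438917
  hemisphere S, so the sign is −
  λ: split at 3 digits → 173° and 33.1842′; 173 + 33.1842/60 = 173.5530700
  hemisphere W, so the sign is −
Point 2:
  Latitude: degrees = first 2 digits = 57, minutes = 18.291; 57 + 18.291/60 = 57.3048500
  N ⇒ keep positive
  λ: degrees = first 3 digits = 103, minutes = 3.30479; 103 + 3.30479/60 = 103.0550798
  W ⇒ negate
Point 3:
  Latitude: 43° + 54/60 + 8/3600 = 43 + 0.900000 + 0.002222 = 43.9022222
  N ⇒ keep positive
  Lon: 18 + 5/60 + 37/3600 = 18.0936111
  E ⇒ keep positive

1. -26.743892, -173.553070
2. 57.304850, -103.055080
3. 43.902222, 18.093611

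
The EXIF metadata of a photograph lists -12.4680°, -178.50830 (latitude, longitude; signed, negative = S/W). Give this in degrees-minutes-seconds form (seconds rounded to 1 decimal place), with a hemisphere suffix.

Latitude is negative → S; |value| = 12.468000
Lat: whole degrees 12; 28.08000′ → 28′ and 4.800″
Longitude is negative → W; |value| = 178.508300
Lon: 0.508300 × 60 = 30.49800′ → 30′, remainder × 60 = 29.880″

12°28′4.8″ S, 178°30′29.9″ W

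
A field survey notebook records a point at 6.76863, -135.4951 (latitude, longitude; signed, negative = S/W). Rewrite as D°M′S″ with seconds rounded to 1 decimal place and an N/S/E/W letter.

6°46′7.1″ N, 135°29′42.4″ W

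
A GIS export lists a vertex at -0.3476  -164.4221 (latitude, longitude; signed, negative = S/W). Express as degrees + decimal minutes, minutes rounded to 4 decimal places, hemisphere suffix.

0° 20.8560′ S, 164° 25.3260′ W

Latitude is negative → S; |value| = 0.347600
φ: minutes = (0.347600 − 0) × 60 = 20.856000
Longitude is negative → W; |value| = 164.422100
Lon: minutes = (164.422100 − 164) × 60 = 25.326000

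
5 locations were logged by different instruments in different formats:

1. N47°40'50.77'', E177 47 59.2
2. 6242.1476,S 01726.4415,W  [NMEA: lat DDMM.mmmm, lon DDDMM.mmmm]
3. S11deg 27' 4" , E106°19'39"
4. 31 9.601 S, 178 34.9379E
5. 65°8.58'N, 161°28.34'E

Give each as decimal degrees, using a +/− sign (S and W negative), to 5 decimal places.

1. 47.68077, 177.79978
2. -62.70246, -17.44069
3. -11.45111, 106.32750
4. -31.16002, 178.58230
5. 65.14300, 161.47233

Point 1:
  Latitude: 47° + 40/60 + 50.77/3600 = 47 + 0.666667 + 0.014103 = 47.680769
  N ⇒ keep positive
  Longitude: 177° + 47/60 + 59.2/3600 = 177 + 0.783333 + 0.016444 = 177.799778
  E ⇒ keep positive
Point 2:
  Lat: degrees = first 2 digits = 62, minutes = 42.1476; 62 + 42.1476/60 = 62.702460
  S → negative
  Lon: degrees = first 3 digits = 17, minutes = 26.4415; 17 + 26.4415/60 = 17.440692
  W ⇒ negate
Point 3:
  Latitude: 11° + 27/60 + 4/3600 = 11 + 0.450000 + 0.001111 = 11.451111
  S ⇒ negate
  Lon: 106° + 19/60 + 39/3600 = 106 + 0.316667 + 0.010833 = 106.327500
  E ⇒ keep positive
Point 4:
  Lat: 31 + 9.601/60 = 31.160017
  S ⇒ negate
  Longitude: 34.9379′ = 0.582298°; total 178.582298
  E ⇒ keep positive
Point 5:
  Lat: 65 + 8.58/60 = 65.143000
  N → positive
  Lon: 28.34′ = 0.472333°; total 161.472333
  E ⇒ keep positive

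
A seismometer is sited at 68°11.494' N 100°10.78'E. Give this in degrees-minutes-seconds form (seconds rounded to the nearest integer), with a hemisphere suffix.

68°11′30″ N, 100°10′47″ E

Latitude: fractional minutes 0.49400 × 60 = 29.64″
Lon: 10.78000′ → 10′ and 0.78000 × 60 = 46.80″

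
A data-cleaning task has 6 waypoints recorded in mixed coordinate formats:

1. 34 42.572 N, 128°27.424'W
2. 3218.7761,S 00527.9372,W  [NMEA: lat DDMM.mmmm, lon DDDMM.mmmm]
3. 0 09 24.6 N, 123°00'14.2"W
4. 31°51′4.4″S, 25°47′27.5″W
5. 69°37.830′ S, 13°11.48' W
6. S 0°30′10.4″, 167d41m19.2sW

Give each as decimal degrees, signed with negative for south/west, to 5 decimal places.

Point 1:
  φ: 34 + 42.572/60 = 34.709533
  N → positive
  λ: 128 + 27.424/60 = 128.457067
  W → negative
Point 2:
  Lat: degrees = first 2 digits = 32, minutes = 18.7761; 32 + 18.7761/60 = 32.312935
  S ⇒ negate
  Longitude: degrees = first 3 digits = 5, minutes = 27.9372; 5 + 27.9372/60 = 5.465620
  hemisphere W, so the sign is −
Point 3:
  φ: 0° + 9/60 + 24.6/3600 = 0 + 0.150000 + 0.006833 = 0.156833
  N → positive
  λ: 123 + 0/60 + 14.2/3600 = 123.003944
  hemisphere W, so the sign is −
Point 4:
  Lat: 31 + 51/60 + 4.4/3600 = 31.851222
  S → negative
  λ: 47′ + 27.5″ = 47.45833′; 25 + 47.45833/60 = 25.790972
  W ⇒ negate
Point 5:
  φ: 37.83′ = 0.630500°; total 69.630500
  hemisphere S, so the sign is −
  Lon: 11.48′ = 0.191333°; total 13.191333
  hemisphere W, so the sign is −
Point 6:
  Latitude: 0° + 30/60 + 10.4/3600 = 0 + 0.500000 + 0.002889 = 0.502889
  S → negative
  Longitude: 167 + 41/60 + 19.2/3600 = 167.688667
  hemisphere W, so the sign is −

1. 34.70953, -128.45707
2. -32.31294, -5.46562
3. 0.15683, -123.00394
4. -31.85122, -25.79097
5. -69.63050, -13.19133
6. -0.50289, -167.68867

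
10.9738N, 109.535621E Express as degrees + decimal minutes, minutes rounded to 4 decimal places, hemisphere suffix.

Latitude: 10° + 0.973800 × 60 = 10° 58.428000′
λ: 109° + 0.535621 × 60 = 109° 32.137260′

10° 58.4280′ N, 109° 32.1373′ E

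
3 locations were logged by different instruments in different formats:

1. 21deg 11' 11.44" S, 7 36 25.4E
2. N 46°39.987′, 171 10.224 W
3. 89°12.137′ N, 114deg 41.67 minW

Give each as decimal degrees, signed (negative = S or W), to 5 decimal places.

Point 1:
  Lat: 21° + 11/60 + 11.44/3600 = 21 + 0.183333 + 0.003178 = 21.186511
  hemisphere S, so the sign is −
  Lon: 36′ + 25.4″ = 36.42333′; 7 + 36.42333/60 = 7.607056
  E → positive
Point 2:
  Latitude: 46 + 39.987/60 = 46.666450
  N → positive
  Longitude: 10.224′ = 0.170400°; total 171.170400
  hemisphere W, so the sign is −
Point 3:
  Latitude: 89 + 12.137/60 = 89.202283
  N ⇒ keep positive
  Longitude: 114 + 41.67/60 = 114.694500
  W ⇒ negate

1. -21.18651, 7.60706
2. 46.66645, -171.17040
3. 89.20228, -114.69450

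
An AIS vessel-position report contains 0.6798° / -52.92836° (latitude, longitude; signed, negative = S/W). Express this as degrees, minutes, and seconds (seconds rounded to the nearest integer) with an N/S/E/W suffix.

0°40′47″ N, 52°55′42″ W

φ: 0.679800° → 40.78800′; 0.78800 × 60 = 47.28″
Longitude is negative → W; |value| = 52.928360
λ: whole degrees 52; 55.70160′ → 55′ and 42.10″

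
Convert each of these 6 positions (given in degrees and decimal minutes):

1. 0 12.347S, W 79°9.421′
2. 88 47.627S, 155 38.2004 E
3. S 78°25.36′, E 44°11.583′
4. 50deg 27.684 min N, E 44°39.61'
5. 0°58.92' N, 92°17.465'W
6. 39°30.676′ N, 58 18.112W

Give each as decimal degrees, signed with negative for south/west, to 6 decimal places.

Point 1:
  Latitude: 0 + 12.347/60 = 0.2057833
  S → negative
  Lon: 79 + 9.421/60 = 79.1570167
  W ⇒ negate
Point 2:
  φ: 88 + 47.627/60 = 88.7937833
  S → negative
  Longitude: 38.2004′ = 0.636673°; total 155.6366733
  E → positive
Point 3:
  φ: 25.36′ = 0.422667°; total 78.4226667
  hemisphere S, so the sign is −
  Lon: 44 + 11.583/60 = 44.1930500
  E → positive
Point 4:
  φ: 50 + 27.684/60 = 50.4614000
  N ⇒ keep positive
  Longitude: 39.61′ = 0.660167°; total 44.6601667
  E → positive
Point 5:
  Latitude: 0 + 58.92/60 = 0.9820000
  N ⇒ keep positive
  λ: 17.465′ = 0.291083°; total 92.2910833
  W ⇒ negate
Point 6:
  Lat: 30.676′ = 0.511267°; total 39.5112667
  N → positive
  Lon: 58 + 18.112/60 = 58.3018667
  W ⇒ negate

1. -0.205783, -79.157017
2. -88.793783, 155.636673
3. -78.422667, 44.193050
4. 50.461400, 44.660167
5. 0.982000, -92.291083
6. 39.511267, -58.301867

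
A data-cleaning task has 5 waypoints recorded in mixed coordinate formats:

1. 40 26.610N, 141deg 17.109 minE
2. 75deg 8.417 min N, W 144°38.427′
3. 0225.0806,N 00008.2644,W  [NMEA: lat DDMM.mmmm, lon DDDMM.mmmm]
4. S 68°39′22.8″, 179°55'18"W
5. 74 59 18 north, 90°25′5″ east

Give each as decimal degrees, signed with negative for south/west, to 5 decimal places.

1. 40.44350, 141.28515
2. 75.14028, -144.64045
3. 2.41801, -0.13774
4. -68.65633, -179.92167
5. 74.98833, 90.41806

Point 1:
  Latitude: 40 + 26.61/60 = 40.443500
  N → positive
  Lon: 141 + 17.109/60 = 141.285150
  E → positive
Point 2:
  Latitude: 8.417′ = 0.140283°; total 75.140283
  N → positive
  λ: 38.427′ = 0.640450°; total 144.640450
  W → negative
Point 3:
  Lat: split at 2 digits → 02° and 25.0806′; 2 + 25.0806/60 = 2.418010
  N → positive
  λ: degrees = first 3 digits = 0, minutes = 8.2644; 0 + 8.2644/60 = 0.137740
  W → negative
Point 4:
  Lat: 39′ + 22.8″ = 39.38000′; 68 + 39.38000/60 = 68.656333
  S ⇒ negate
  λ: 179° + 55/60 + 18/3600 = 179 + 0.916667 + 0.005000 = 179.921667
  W ⇒ negate
Point 5:
  Latitude: 74 + 59/60 + 18/3600 = 74.988333
  N ⇒ keep positive
  λ: 90° + 25/60 + 5/3600 = 90 + 0.416667 + 0.001389 = 90.418056
  E → positive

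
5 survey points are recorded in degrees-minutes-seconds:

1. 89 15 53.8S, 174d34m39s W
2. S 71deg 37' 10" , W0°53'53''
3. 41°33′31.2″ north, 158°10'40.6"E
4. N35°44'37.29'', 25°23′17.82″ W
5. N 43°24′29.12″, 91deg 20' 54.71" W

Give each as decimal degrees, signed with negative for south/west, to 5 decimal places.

1. -89.26494, -174.57750
2. -71.61944, -0.89806
3. 41.55867, 158.17794
4. 35.74369, -25.38828
5. 43.40809, -91.34853

Point 1:
  Lat: 89 + 15/60 + 53.8/3600 = 89.264944
  S ⇒ negate
  λ: 174 + 34/60 + 39/3600 = 174.577500
  W ⇒ negate
Point 2:
  Latitude: 71° + 37/60 + 10/3600 = 71 + 0.616667 + 0.002778 = 71.619444
  hemisphere S, so the sign is −
  λ: 0 + 53/60 + 53/3600 = 0.898056
  hemisphere W, so the sign is −
Point 3:
  φ: 41 + 33/60 + 31.2/3600 = 41.558667
  N ⇒ keep positive
  Longitude: 158 + 10/60 + 40.6/3600 = 158.177944
  E ⇒ keep positive
Point 4:
  φ: 35 + 44/60 + 37.29/3600 = 35.743692
  N → positive
  Longitude: 25° + 23/60 + 17.82/3600 = 25 + 0.383333 + 0.004950 = 25.388283
  W → negative
Point 5:
  Latitude: 43 + 24/60 + 29.12/3600 = 43.408089
  N ⇒ keep positive
  λ: 91 + 20/60 + 54.71/3600 = 91.348531
  W → negative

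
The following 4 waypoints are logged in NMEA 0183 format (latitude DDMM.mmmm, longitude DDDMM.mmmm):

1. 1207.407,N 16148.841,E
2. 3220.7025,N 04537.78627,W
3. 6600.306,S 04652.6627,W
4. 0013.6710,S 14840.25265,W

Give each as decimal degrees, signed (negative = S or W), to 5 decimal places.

Point 1:
  φ: split at 2 digits → 12° and 7.407′; 12 + 7.407/60 = 12.123450
  N ⇒ keep positive
  λ: degrees = first 3 digits = 161, minutes = 48.841; 161 + 48.841/60 = 161.814017
  E → positive
Point 2:
  Lat: degrees = first 2 digits = 32, minutes = 20.7025; 32 + 20.7025/60 = 32.345042
  N ⇒ keep positive
  Lon: split at 3 digits → 045° and 37.78627′; 45 + 37.78627/60 = 45.629771
  W ⇒ negate
Point 3:
  φ: split at 2 digits → 66° and 0.306′; 66 + 0.306/60 = 66.005100
  hemisphere S, so the sign is −
  Lon: split at 3 digits → 046° and 52.6627′; 46 + 52.6627/60 = 46.877712
  W → negative
Point 4:
  φ: degrees = first 2 digits = 0, minutes = 13.671; 0 + 13.671/60 = 0.227850
  hemisphere S, so the sign is −
  Lon: degrees = first 3 digits = 148, minutes = 40.25265; 148 + 40.25265/60 = 148.670878
  W → negative

1. 12.12345, 161.81402
2. 32.34504, -45.62977
3. -66.00510, -46.87771
4. -0.22785, -148.67088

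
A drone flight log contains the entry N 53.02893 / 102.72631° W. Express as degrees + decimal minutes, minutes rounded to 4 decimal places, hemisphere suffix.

53° 1.7358′ N, 102° 43.5786′ W

Lat: 53° + 0.028930 × 60 = 53° 1.735800′
Longitude: minutes = (102.726310 − 102) × 60 = 43.578600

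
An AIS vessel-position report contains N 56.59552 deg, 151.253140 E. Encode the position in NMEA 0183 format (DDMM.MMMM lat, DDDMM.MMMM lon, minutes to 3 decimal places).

Latitude: minutes = (56.595520 − 56) × 60 = 35.73120
λ: 151° + 0.253140 × 60 = 151° 15.18840′

5635.731,N / 15115.188,E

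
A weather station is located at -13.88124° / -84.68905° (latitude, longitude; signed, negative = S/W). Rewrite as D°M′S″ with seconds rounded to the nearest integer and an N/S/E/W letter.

13°52′52″ S, 84°41′21″ W

Latitude is negative → S; |value| = 13.881240
Lat: 0.881240 × 60 = 52.87440′ → 52′, remainder × 60 = 52.46″
Longitude is negative → W; |value| = 84.689050
Lon: 0.689050 × 60 = 41.34300′ → 41′, remainder × 60 = 20.58″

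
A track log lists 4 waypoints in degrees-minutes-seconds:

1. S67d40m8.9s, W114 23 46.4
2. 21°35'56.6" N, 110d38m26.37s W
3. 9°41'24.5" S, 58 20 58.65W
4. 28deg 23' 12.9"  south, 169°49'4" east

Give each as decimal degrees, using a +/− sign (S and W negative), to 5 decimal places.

1. -67.66914, -114.39622
2. 21.59906, -110.64066
3. -9.69014, -58.34963
4. -28.38692, 169.81778

Point 1:
  φ: 67° + 40/60 + 8.9/3600 = 67 + 0.666667 + 0.002472 = 67.669139
  S → negative
  Lon: 114 + 23/60 + 46.4/3600 = 114.396222
  W ⇒ negate
Point 2:
  φ: 35′ + 56.6″ = 35.94333′; 21 + 35.94333/60 = 21.599056
  N ⇒ keep positive
  Longitude: 110 + 38/60 + 26.37/3600 = 110.640658
  hemisphere W, so the sign is −
Point 3:
  Latitude: 9° + 41/60 + 24.5/3600 = 9 + 0.683333 + 0.006806 = 9.690139
  S → negative
  Lon: 20′ + 58.65″ = 20.97750′; 58 + 20.97750/60 = 58.349625
  hemisphere W, so the sign is −
Point 4:
  φ: 28 + 23/60 + 12.9/3600 = 28.386917
  hemisphere S, so the sign is −
  Lon: 169° + 49/60 + 4/3600 = 169 + 0.816667 + 0.001111 = 169.817778
  E ⇒ keep positive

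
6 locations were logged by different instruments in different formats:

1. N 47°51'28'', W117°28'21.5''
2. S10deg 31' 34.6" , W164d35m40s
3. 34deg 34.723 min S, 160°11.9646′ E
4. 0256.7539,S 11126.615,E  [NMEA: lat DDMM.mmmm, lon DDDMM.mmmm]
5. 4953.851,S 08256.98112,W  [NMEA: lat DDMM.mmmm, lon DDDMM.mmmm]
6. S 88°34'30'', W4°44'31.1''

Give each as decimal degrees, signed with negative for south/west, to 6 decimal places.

1. 47.857778, -117.472639
2. -10.526278, -164.594444
3. -34.578717, 160.199410
4. -2.945898, 111.443583
5. -49.897517, -82.949685
6. -88.575000, -4.741972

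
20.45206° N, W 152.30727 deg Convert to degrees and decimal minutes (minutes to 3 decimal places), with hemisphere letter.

20° 27.124′ N, 152° 18.436′ W

φ: fractional part 0.452060 → 27.12360 minutes
λ: fractional part 0.307270 → 18.43620 minutes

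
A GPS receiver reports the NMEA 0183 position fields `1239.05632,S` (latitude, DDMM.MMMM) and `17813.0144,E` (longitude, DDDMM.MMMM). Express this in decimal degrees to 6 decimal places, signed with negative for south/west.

-12.650939, 178.216907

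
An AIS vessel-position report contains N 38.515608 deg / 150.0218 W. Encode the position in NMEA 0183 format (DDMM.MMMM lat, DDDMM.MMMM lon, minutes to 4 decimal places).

Latitude: minutes = (38.515608 − 38) × 60 = 30.936480
Longitude: 150° + 0.021800 × 60 = 150° 1.308000′

3830.9365,N / 15001.3080,W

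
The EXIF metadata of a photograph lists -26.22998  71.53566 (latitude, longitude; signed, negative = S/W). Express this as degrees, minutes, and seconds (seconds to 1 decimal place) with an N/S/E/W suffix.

Latitude is negative → S; |value| = 26.229980
Latitude: 0.229980° → 13.79880′; 0.79880 × 60 = 47.928″
λ: 0.535660 × 60 = 32.13960′ → 32′, remainder × 60 = 8.376″

26°13′47.9″ S, 71°32′8.4″ E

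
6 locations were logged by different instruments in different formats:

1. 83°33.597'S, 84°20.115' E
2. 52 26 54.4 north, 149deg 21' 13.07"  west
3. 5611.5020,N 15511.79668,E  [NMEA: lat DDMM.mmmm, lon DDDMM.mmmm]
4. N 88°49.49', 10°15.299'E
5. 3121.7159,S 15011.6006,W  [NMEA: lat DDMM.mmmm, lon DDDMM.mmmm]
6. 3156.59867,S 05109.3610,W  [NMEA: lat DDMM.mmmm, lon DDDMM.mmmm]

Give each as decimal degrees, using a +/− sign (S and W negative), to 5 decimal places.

1. -83.55995, 84.33525
2. 52.44844, -149.35363
3. 56.19170, 155.19661
4. 88.82483, 10.25498
5. -31.36193, -150.19334
6. -31.94331, -51.15602

Point 1:
  φ: 33.597′ = 0.559950°; total 83.559950
  S ⇒ negate
  Lon: 84 + 20.115/60 = 84.335250
  E → positive
Point 2:
  Lat: 52 + 26/60 + 54.4/3600 = 52.448444
  N → positive
  λ: 21′ + 13.07″ = 21.21783′; 149 + 21.21783/60 = 149.353631
  hemisphere W, so the sign is −
Point 3:
  Latitude: degrees = first 2 digits = 56, minutes = 11.502; 56 + 11.502/60 = 56.191700
  N → positive
  Longitude: degrees = first 3 digits = 155, minutes = 11.79668; 155 + 11.79668/60 = 155.196611
  E → positive
Point 4:
  Lat: 88 + 49.49/60 = 88.824833
  N ⇒ keep positive
  Lon: 10 + 15.299/60 = 10.254983
  E → positive
Point 5:
  Lat: split at 2 digits → 31° and 21.7159′; 31 + 21.7159/60 = 31.361932
  hemisphere S, so the sign is −
  λ: split at 3 digits → 150° and 11.6006′; 150 + 11.6006/60 = 150.193343
  W → negative
Point 6:
  Latitude: degrees = first 2 digits = 31, minutes = 56.59867; 31 + 56.59867/60 = 31.943311
  S → negative
  λ: degrees = first 3 digits = 51, minutes = 9.361; 51 + 9.361/60 = 51.156017
  W → negative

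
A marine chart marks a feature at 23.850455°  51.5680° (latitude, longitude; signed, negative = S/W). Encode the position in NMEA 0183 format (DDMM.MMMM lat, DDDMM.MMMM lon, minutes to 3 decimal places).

Latitude: fractional part 0.850455 → 51.02730 minutes
λ: 51° + 0.568000 × 60 = 51° 34.08000′

2351.027,N / 05134.080,E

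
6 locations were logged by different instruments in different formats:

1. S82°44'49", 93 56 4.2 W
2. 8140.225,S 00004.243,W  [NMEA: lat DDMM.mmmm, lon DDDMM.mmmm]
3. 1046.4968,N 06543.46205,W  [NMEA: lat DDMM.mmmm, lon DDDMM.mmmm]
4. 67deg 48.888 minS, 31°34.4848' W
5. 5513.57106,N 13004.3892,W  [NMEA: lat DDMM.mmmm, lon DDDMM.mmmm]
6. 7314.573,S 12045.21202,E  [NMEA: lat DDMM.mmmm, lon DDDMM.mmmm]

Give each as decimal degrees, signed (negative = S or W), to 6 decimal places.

Point 1:
  φ: 44′ + 49″ = 44.81667′; 82 + 44.81667/60 = 82.7469444
  hemisphere S, so the sign is −
  λ: 56′ + 4.2″ = 56.07000′; 93 + 56.07000/60 = 93.9345000
  W ⇒ negate
Point 2:
  φ: degrees = first 2 digits = 81, minutes = 40.225; 81 + 40.225/60 = 81.6704167
  S ⇒ negate
  Lon: degrees = first 3 digits = 0, minutes = 4.243; 0 + 4.243/60 = 0.0707167
  W → negative
Point 3:
  Latitude: degrees = first 2 digits = 10, minutes = 46.4968; 10 + 46.4968/60 = 10.7749467
  N ⇒ keep positive
  λ: degrees = first 3 digits = 65, minutes = 43.46205; 65 + 43.46205/60 = 65.7243675
  hemisphere W, so the sign is −
Point 4:
  φ: 67 + 48.888/60 = 67.8148000
  S ⇒ negate
  λ: 31 + 34.4848/60 = 31.5747467
  W ⇒ negate
Point 5:
  φ: split at 2 digits → 55° and 13.57106′; 55 + 13.57106/60 = 55.2261843
  N ⇒ keep positive
  λ: degrees = first 3 digits = 130, minutes = 4.3892; 130 + 4.3892/60 = 130.0731533
  hemisphere W, so the sign is −
Point 6:
  Lat: split at 2 digits → 73° and 14.573′; 73 + 14.573/60 = 73.2428833
  S → negative
  Lon: split at 3 digits → 120° and 45.21202′; 120 + 45.21202/60 = 120.7535337
  E → positive

1. -82.746944, -93.934500
2. -81.670417, -0.070717
3. 10.774947, -65.724368
4. -67.814800, -31.574747
5. 55.226184, -130.073153
6. -73.242883, 120.753534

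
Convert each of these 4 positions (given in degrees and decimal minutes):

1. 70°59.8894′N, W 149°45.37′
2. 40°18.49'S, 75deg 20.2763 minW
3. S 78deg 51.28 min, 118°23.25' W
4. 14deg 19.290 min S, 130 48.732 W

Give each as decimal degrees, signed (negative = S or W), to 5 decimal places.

Point 1:
  Lat: 70 + 59.8894/60 = 70.998157
  N ⇒ keep positive
  Longitude: 45.37′ = 0.756167°; total 149.756167
  W → negative
Point 2:
  φ: 18.49′ = 0.308167°; total 40.308167
  S → negative
  Lon: 75 + 20.2763/60 = 75.337938
  W → negative
Point 3:
  Lat: 78 + 51.28/60 = 78.854667
  hemisphere S, so the sign is −
  Longitude: 118 + 23.25/60 = 118.387500
  hemisphere W, so the sign is −
Point 4:
  Lat: 14 + 19.29/60 = 14.321500
  S → negative
  Longitude: 130 + 48.732/60 = 130.812200
  W → negative

1. 70.99816, -149.75617
2. -40.30817, -75.33794
3. -78.85467, -118.38750
4. -14.32150, -130.81220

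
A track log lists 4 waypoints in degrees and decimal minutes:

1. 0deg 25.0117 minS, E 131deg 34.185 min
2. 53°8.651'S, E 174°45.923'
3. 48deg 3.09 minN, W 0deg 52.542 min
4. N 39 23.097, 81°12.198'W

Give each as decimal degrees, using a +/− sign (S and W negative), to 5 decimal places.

1. -0.41686, 131.56975
2. -53.14418, 174.76538
3. 48.05150, -0.87570
4. 39.38495, -81.20330

Point 1:
  φ: 0 + 25.0117/60 = 0.416862
  hemisphere S, so the sign is −
  λ: 131 + 34.185/60 = 131.569750
  E ⇒ keep positive
Point 2:
  φ: 8.651′ = 0.144183°; total 53.144183
  S ⇒ negate
  λ: 174 + 45.923/60 = 174.765383
  E → positive
Point 3:
  Lat: 3.09′ = 0.051500°; total 48.051500
  N → positive
  Longitude: 0 + 52.542/60 = 0.875700
  hemisphere W, so the sign is −
Point 4:
  Latitude: 23.097′ = 0.384950°; total 39.384950
  N → positive
  Longitude: 12.198′ = 0.203300°; total 81.203300
  W ⇒ negate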